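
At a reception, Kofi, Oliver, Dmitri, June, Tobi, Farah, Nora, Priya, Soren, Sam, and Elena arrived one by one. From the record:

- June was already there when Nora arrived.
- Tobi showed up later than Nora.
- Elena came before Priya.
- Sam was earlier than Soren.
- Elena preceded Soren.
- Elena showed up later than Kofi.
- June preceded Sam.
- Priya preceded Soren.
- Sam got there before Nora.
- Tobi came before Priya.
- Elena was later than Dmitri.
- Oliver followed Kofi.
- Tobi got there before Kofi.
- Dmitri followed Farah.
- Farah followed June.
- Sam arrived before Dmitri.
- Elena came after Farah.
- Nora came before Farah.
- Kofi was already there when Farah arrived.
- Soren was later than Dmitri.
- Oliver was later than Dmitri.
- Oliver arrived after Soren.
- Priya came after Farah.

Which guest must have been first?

June

June has a chain of constraints placing them before every other guest, so June must be first.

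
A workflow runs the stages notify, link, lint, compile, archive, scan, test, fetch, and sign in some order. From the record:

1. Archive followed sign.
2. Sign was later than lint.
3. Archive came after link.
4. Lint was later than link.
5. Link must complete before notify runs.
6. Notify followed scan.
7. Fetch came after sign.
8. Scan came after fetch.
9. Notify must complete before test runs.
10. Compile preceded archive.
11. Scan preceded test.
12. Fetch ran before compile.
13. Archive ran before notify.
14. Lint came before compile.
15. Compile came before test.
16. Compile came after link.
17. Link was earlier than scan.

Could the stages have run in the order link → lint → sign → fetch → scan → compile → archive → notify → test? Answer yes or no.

Check each stated constraint against the proposed order — e.g. link is ahead of archive; link is ahead of notify. Every pair is in the required order; nothing is violated.

yes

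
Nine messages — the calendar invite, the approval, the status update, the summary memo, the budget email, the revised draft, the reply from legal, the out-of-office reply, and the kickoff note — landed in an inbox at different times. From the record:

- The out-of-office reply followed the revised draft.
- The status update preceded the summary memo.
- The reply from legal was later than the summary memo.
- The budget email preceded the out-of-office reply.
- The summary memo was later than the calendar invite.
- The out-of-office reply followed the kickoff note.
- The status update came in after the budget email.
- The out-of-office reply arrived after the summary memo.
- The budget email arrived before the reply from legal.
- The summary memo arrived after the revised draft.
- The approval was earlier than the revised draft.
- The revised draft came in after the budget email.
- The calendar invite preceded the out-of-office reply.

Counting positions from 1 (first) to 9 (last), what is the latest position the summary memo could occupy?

7

The summary memo must come before the out-of-office reply and the reply from legal — 2 messages forced after it.
Everything else can be placed before the summary memo in some valid order, so the summary memo can sit as late as position 9 − 2 = 7.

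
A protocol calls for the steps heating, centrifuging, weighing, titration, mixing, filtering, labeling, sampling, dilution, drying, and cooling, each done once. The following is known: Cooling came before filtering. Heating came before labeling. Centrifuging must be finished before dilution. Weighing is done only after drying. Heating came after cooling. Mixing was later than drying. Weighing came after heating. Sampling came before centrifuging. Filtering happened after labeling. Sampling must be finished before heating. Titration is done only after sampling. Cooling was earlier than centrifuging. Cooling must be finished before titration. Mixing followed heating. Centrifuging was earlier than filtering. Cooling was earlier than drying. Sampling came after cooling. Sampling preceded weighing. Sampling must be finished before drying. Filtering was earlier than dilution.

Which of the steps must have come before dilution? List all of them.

centrifuging, cooling, filtering, heating, labeling, sampling

Directly stated before dilution: centrifuging and filtering.
Cooling reaches dilution via cooling → centrifuging → dilution.
Heating reaches dilution via heating → labeling → filtering → dilution.
Labeling reaches dilution via labeling → filtering → dilution.
Likewise sampling reaches dilution by chaining the stated constraints.
No chain forces mixing (or any of the others) ahead of dilution.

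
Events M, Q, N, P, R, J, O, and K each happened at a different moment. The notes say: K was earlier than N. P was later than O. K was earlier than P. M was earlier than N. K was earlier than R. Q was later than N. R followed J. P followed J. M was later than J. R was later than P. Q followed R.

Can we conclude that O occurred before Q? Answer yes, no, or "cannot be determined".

yes

Chain the constraints: O → P → R → Q. Each link is directly stated, so O comes before Q.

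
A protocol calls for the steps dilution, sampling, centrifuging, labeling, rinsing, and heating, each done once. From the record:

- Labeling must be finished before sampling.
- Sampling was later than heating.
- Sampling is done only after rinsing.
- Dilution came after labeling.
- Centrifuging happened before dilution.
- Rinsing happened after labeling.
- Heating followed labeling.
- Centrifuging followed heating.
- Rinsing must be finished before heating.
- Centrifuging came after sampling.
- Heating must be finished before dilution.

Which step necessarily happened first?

Labeling has a chain of constraints placing it before every other step, so labeling must be first.

labeling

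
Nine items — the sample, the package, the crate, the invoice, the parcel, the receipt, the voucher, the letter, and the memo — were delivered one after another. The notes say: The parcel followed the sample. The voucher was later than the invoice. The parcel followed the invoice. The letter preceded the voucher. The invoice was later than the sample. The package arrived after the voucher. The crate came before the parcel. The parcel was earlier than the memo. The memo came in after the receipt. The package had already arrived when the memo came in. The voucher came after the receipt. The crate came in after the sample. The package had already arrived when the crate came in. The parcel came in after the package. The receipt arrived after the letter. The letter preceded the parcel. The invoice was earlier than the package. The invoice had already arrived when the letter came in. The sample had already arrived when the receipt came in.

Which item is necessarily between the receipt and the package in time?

Tracing the constraints gives the receipt → the voucher → the package, so the voucher sits after the receipt and before the package.
No other item is forced both after the receipt and before the package.

the voucher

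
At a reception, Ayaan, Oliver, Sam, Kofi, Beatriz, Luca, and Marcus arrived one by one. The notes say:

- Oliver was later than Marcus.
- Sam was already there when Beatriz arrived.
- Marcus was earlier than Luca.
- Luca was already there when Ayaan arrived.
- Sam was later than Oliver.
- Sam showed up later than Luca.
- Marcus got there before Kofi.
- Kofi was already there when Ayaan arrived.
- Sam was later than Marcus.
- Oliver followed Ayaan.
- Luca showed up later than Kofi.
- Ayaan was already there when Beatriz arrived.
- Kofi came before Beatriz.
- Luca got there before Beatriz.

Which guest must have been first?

Marcus

Marcus has a chain of constraints placing them before every other guest, so Marcus must be first.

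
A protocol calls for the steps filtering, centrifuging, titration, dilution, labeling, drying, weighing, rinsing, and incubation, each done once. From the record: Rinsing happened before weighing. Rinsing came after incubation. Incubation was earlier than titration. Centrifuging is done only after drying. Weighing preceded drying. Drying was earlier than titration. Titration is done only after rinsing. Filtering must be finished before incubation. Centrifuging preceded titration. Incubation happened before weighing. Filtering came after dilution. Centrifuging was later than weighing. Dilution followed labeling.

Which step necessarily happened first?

labeling

Labeling has a chain of constraints placing it before every other step, so labeling must be first.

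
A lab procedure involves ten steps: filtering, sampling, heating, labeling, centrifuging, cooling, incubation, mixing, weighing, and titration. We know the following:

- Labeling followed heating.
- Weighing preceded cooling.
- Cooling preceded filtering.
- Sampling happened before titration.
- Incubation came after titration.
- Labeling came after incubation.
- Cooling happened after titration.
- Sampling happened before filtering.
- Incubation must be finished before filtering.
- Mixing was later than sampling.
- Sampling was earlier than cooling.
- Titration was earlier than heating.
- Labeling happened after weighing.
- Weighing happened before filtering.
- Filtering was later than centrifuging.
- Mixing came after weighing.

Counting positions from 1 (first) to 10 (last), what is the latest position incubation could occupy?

8

Incubation must come before filtering and labeling — 2 steps forced after it.
Everything else can be placed before incubation in some valid order, so incubation can sit as late as position 10 − 2 = 8.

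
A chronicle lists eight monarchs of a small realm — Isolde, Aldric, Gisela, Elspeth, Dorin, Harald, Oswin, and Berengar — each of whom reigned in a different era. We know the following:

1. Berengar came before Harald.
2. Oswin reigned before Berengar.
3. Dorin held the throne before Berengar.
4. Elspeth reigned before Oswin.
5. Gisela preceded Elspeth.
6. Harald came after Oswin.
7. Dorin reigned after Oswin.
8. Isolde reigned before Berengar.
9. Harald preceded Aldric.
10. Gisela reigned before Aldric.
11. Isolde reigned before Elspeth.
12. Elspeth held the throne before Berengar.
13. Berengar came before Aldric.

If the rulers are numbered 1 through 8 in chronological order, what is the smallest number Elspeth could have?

3

Gisela and Isolde must both come before Elspeth — 2 forced predecessors.
Nothing else is forced ahead of Elspeth, so their earliest slot is position 2 + 1 = 3.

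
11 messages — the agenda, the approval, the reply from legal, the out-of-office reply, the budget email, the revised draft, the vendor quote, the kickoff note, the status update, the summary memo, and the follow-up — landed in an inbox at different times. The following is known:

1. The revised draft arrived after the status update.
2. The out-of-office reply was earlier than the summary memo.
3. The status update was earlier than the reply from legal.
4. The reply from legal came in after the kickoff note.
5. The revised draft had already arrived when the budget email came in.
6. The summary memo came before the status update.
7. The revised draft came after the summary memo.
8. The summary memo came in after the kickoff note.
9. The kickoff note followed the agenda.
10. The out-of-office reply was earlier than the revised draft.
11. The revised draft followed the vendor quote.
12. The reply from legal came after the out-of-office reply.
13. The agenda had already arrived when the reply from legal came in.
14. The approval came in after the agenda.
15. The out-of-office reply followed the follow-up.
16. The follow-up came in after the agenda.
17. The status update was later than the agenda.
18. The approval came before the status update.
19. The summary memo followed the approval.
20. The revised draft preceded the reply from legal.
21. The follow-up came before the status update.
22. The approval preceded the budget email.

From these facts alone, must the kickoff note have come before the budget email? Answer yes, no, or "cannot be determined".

Chain the constraints: the kickoff note → the summary memo → the revised draft → the budget email. Each link is directly stated, so the kickoff note comes before the budget email.

yes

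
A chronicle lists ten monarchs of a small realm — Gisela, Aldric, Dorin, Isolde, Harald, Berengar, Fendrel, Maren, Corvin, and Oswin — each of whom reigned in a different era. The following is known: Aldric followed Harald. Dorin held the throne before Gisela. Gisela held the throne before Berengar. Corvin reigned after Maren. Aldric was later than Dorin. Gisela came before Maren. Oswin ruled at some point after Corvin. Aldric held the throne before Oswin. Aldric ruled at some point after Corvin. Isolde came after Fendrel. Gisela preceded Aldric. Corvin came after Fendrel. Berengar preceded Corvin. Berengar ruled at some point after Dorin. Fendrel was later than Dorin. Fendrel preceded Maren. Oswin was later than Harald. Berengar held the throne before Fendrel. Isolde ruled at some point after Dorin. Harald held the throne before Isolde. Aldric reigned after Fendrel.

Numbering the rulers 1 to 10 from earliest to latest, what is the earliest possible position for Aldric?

Berengar, Corvin, Dorin, Fendrel, Gisela, Harald, and Maren must all come before Aldric — 7 forced predecessors.
Nothing else is forced ahead of Aldric, so their earliest slot is position 7 + 1 = 8.

8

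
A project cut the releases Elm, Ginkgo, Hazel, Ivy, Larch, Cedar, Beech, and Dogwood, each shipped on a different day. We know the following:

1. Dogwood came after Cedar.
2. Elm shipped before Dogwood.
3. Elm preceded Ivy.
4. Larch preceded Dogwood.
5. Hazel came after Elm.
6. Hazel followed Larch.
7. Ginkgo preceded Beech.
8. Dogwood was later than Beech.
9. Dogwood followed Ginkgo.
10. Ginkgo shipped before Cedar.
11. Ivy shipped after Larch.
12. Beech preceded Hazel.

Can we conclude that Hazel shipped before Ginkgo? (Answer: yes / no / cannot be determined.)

no

Tracing the constraints gives Ginkgo → Beech → Hazel, so Ginkgo must come before Hazel.
That means Hazel cannot be before Ginkgo.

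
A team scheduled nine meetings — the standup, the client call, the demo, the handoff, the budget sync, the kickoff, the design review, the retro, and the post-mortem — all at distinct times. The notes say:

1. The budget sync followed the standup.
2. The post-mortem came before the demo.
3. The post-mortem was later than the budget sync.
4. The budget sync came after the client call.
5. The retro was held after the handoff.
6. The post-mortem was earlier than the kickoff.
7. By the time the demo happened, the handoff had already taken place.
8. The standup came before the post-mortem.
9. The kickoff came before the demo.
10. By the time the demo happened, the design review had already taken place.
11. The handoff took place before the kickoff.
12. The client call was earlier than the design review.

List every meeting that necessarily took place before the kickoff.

the budget sync, the client call, the handoff, the post-mortem, the standup

Directly stated before the kickoff: the handoff and the post-mortem.
The budget sync reaches the kickoff via the budget sync → the post-mortem → the kickoff.
The client call reaches the kickoff via the client call → the budget sync → the post-mortem → the kickoff.
The standup reaches the kickoff via the standup → the post-mortem → the kickoff.
No chain forces the design review (or any of the others) ahead of the kickoff.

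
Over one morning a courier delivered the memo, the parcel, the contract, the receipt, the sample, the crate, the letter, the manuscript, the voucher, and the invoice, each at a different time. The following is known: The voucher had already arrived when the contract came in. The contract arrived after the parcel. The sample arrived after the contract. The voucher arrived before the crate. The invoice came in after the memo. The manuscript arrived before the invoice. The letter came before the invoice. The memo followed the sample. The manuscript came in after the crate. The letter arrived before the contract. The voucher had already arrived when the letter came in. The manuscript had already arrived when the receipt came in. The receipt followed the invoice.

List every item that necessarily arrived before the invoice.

Directly stated before the invoice: the letter, the manuscript, and the memo.
The contract reaches the invoice via the contract → the sample → the memo → the invoice.
The crate reaches the invoice via the crate → the manuscript → the invoice.
The parcel reaches the invoice via the parcel → the contract → the sample → the memo → the invoice.
Likewise the sample and the voucher each reach the invoice by chaining the stated constraints.

the contract, the crate, the letter, the manuscript, the memo, the parcel, the sample, the voucher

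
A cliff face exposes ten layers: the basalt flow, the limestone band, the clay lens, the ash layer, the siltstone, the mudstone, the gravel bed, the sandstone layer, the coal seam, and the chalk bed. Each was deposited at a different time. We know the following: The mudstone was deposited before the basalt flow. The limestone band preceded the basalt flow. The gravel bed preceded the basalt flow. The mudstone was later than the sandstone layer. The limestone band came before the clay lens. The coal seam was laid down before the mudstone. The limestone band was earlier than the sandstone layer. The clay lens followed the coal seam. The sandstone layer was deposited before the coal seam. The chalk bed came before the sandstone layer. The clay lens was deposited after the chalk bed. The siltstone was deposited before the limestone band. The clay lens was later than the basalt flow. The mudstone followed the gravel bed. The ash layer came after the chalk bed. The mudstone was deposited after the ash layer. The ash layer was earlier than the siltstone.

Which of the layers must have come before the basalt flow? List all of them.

the ash layer, the chalk bed, the coal seam, the gravel bed, the limestone band, the mudstone, the sandstone layer, the siltstone

Directly stated before the basalt flow: the gravel bed, the limestone band, and the mudstone.
The ash layer reaches the basalt flow via the ash layer → the mudstone → the basalt flow.
The chalk bed reaches the basalt flow via the chalk bed → the ash layer → the mudstone → the basalt flow.
The coal seam reaches the basalt flow via the coal seam → the mudstone → the basalt flow.
Likewise the sandstone layer and the siltstone each reach the basalt flow by chaining the stated constraints.
No chain forces the clay lens ahead of the basalt flow.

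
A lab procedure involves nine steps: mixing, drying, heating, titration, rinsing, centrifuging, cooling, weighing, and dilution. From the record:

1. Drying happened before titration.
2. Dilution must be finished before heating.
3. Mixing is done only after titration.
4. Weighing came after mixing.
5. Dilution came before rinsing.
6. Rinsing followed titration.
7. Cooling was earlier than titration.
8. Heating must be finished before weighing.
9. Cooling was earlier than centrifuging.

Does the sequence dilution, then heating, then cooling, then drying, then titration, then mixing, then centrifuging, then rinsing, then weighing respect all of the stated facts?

Check each stated constraint against the proposed order — e.g. dilution is ahead of rinsing; heating is ahead of weighing. Every pair is in the required order; nothing is violated.

yes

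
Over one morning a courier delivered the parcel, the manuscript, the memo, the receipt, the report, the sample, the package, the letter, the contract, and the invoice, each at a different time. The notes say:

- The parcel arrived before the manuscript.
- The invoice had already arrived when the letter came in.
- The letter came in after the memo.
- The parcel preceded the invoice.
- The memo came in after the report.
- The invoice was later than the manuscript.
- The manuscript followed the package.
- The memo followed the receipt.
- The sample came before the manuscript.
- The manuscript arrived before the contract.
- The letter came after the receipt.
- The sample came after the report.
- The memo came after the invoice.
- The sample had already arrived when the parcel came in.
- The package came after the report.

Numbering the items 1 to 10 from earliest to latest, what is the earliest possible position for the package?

2

The report must come before the package — 1 forced predecessor.
Nothing else is forced ahead of the package, so its earliest slot is position 1 + 1 = 2.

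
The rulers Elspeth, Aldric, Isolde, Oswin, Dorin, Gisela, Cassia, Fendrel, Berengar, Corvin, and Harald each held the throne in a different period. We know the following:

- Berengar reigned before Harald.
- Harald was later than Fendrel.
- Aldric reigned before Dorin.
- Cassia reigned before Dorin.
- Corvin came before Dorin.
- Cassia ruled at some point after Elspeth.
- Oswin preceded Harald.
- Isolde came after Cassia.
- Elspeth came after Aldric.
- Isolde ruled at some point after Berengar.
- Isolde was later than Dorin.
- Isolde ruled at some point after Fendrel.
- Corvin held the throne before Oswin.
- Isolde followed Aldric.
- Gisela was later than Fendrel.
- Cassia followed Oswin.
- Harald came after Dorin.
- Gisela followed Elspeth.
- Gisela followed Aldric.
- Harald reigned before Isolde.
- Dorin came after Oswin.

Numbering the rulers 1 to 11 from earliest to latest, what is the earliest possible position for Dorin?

6

Aldric, Cassia, Corvin, Elspeth, and Oswin must all come before Dorin — 5 forced predecessors.
Nothing else is forced ahead of Dorin, so their earliest slot is position 5 + 1 = 6.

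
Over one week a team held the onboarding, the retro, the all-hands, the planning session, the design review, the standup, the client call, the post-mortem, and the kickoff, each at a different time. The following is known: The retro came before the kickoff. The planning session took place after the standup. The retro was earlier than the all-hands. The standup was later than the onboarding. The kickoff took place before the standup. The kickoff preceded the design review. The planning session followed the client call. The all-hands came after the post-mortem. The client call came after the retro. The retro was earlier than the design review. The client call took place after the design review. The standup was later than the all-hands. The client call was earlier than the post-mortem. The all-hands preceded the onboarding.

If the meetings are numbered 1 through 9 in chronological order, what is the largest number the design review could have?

3

The design review must come before the all-hands, the client call, the onboarding, the planning session, the post-mortem, and the standup — 6 meetings forced after it.
Everything else can be placed before the design review in some valid order, so the design review can sit as late as position 9 − 6 = 3.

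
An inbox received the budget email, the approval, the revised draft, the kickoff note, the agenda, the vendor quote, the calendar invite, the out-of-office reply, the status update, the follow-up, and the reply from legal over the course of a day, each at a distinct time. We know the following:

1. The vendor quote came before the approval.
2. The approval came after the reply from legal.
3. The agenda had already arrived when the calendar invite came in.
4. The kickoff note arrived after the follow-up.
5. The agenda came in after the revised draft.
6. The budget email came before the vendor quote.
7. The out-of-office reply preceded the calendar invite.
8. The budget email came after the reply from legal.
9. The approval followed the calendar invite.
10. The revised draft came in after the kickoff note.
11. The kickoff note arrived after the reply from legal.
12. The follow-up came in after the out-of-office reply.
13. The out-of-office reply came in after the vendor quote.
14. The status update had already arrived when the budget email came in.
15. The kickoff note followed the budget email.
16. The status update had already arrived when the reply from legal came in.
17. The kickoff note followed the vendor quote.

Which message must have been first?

The status update has a chain of constraints placing it before every other message, so the status update must be first.

the status update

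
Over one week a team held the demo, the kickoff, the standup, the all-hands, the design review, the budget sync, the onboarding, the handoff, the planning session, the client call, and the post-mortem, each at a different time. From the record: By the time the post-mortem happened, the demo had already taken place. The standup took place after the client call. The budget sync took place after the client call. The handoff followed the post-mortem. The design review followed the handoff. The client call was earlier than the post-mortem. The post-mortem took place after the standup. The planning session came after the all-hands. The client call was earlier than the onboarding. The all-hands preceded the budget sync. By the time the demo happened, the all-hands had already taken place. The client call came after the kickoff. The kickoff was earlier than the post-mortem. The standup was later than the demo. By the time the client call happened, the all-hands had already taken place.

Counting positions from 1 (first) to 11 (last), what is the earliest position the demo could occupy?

The all-hands must come before the demo — 1 forced predecessor.
Nothing else is forced ahead of the demo, so its earliest slot is position 1 + 1 = 2.

2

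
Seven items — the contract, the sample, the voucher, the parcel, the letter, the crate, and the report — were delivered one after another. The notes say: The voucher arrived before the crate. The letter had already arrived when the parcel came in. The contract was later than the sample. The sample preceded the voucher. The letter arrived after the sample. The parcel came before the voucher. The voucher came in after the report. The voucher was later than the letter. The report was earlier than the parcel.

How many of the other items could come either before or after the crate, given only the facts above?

Forced before the crate: the letter, the parcel, the report, the sample, and the voucher.
That leaves the contract with no forced order relative to the crate — 1.

1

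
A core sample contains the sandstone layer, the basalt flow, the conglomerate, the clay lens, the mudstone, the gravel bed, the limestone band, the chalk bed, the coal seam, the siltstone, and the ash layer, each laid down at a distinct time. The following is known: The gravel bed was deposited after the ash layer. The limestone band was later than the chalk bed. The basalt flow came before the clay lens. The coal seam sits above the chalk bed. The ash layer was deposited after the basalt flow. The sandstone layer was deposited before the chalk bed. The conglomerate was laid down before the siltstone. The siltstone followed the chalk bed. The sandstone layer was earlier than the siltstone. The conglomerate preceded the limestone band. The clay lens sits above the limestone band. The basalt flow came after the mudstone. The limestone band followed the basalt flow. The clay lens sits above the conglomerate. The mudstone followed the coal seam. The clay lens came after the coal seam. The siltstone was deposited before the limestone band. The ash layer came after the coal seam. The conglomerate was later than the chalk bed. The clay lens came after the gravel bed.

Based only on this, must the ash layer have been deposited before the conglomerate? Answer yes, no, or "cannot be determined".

cannot be determined

No chain of stated constraints runs from the ash layer to the conglomerate, and none runs from the conglomerate to the ash layer either.
So the relative order of the ash layer and the conglomerate is not fixed by the given facts.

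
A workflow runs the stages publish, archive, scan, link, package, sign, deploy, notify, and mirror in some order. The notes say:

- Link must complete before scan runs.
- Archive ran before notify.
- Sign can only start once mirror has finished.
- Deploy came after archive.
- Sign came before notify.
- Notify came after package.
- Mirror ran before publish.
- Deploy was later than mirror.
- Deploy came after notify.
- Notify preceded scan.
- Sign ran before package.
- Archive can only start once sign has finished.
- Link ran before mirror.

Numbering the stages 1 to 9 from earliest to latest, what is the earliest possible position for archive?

4

Link, mirror, and sign must all come before archive — 3 forced predecessors.
Nothing else is forced ahead of archive, so its earliest slot is position 3 + 1 = 4.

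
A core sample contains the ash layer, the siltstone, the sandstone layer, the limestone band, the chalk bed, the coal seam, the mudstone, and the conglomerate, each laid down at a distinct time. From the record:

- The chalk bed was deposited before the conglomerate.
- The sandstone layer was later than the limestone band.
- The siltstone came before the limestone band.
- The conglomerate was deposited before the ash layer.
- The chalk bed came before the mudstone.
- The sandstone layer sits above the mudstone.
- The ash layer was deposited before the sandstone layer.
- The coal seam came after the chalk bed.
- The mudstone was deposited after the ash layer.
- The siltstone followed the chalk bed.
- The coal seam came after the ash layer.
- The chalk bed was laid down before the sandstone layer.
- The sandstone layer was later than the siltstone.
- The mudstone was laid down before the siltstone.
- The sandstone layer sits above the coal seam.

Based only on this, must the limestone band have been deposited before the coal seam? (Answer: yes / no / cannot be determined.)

No chain of stated constraints runs from the limestone band to the coal seam, and none runs from the coal seam to the limestone band either.
So the relative order of the limestone band and the coal seam is not fixed by the given facts.

cannot be determined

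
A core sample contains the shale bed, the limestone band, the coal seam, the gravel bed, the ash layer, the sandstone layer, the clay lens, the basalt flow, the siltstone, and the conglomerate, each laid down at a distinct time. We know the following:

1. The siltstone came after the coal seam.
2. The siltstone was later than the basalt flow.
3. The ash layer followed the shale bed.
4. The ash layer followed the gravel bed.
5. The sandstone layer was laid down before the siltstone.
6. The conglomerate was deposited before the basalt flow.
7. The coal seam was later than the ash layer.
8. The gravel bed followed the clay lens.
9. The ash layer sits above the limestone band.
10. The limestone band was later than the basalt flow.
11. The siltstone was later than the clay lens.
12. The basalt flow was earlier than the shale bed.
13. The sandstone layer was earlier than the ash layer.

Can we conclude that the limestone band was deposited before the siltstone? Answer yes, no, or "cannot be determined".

Chain the constraints: the limestone band → the ash layer → the coal seam → the siltstone. Each link is directly stated, so the limestone band comes before the siltstone.

yes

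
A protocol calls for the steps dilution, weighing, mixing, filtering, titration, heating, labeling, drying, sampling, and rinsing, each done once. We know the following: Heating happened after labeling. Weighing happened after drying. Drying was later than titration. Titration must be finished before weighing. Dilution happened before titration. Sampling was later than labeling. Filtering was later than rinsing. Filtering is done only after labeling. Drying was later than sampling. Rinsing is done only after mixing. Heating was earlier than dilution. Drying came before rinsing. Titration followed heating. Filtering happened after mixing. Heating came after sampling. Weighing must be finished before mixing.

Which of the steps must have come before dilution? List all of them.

heating, labeling, sampling

Directly stated before dilution: heating.
Labeling reaches dilution via labeling → heating → dilution.
Sampling reaches dilution via sampling → heating → dilution.
No chain forces rinsing (or any of the others) ahead of dilution.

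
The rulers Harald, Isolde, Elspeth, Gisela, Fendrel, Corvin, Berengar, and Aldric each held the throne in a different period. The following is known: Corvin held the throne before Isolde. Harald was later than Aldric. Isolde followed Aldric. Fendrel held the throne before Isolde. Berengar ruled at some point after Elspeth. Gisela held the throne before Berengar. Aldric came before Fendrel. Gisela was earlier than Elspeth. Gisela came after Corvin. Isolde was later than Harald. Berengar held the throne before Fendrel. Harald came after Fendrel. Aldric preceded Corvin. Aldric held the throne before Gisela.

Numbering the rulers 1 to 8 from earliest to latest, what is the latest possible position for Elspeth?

Elspeth must come before Berengar, Fendrel, Harald, and Isolde — 4 rulers forced after them.
Everything else can be placed before Elspeth in some valid order, so Elspeth can sit as late as position 8 − 4 = 4.

4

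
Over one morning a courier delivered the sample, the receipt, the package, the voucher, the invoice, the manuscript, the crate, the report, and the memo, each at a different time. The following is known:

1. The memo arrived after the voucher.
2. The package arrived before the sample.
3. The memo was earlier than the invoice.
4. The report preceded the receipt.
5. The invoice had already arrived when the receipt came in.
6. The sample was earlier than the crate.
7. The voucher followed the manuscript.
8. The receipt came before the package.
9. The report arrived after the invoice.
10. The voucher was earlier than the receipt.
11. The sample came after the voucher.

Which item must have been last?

the crate

Every other item has a chain of constraints placing it before the crate, so the crate is last.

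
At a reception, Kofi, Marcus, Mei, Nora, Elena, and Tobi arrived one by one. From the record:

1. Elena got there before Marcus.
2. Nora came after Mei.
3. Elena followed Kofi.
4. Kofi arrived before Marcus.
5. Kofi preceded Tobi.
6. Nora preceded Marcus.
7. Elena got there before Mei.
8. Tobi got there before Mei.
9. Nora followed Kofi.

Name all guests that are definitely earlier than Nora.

Directly stated before Nora: Kofi and Mei.
Elena reaches Nora via Elena → Mei → Nora.
Tobi reaches Nora via Tobi → Mei → Nora.
No chain forces Marcus ahead of Nora.

Elena, Kofi, Mei, Tobi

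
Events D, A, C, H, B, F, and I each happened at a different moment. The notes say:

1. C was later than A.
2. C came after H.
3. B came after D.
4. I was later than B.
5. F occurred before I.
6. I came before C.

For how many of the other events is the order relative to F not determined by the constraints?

4

Forced after F: C and I.
That leaves A, B, D, and H with no forced order relative to F — 4.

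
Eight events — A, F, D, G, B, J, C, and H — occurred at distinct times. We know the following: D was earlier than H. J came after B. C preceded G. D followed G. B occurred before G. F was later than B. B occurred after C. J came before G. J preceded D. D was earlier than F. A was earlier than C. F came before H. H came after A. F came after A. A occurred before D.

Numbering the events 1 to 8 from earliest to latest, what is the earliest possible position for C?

2

A must come before C — 1 forced predecessor.
Nothing else is forced ahead of C, so its earliest slot is position 1 + 1 = 2.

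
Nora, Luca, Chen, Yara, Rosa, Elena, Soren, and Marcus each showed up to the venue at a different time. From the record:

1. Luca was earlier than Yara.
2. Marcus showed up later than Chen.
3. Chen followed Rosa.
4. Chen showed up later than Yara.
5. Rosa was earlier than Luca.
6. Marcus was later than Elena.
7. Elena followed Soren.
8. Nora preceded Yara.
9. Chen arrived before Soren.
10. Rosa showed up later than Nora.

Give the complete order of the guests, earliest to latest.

Nora, Rosa, Luca, Yara, Chen, Soren, Elena, Marcus

The constraints fix every adjacent pair, so only one ordering works:
Nora → Rosa → Luca → Yara → Chen → Soren → Elena → Marcus.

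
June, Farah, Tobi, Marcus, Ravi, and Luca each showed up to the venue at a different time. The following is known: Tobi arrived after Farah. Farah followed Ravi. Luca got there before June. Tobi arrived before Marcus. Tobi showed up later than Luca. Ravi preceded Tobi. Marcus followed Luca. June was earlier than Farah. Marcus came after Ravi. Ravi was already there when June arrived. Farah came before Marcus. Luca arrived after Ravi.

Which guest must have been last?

Marcus

Every other guest has a chain of constraints placing them before Marcus, so Marcus is last.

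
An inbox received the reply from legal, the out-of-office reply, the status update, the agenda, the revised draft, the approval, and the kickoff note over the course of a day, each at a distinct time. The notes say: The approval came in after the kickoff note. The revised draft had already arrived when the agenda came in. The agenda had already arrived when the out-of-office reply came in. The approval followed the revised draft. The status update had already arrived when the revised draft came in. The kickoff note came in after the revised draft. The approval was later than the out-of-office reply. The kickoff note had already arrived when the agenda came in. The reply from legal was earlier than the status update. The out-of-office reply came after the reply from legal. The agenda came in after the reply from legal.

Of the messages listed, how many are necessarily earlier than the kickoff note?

3

Directly stated before the kickoff note: the revised draft.
The reply from legal reaches the kickoff note via the reply from legal → the status update → the revised draft → the kickoff note.
The status update reaches the kickoff note via the status update → the revised draft → the kickoff note.
That's the reply from legal, the revised draft, and the status update — 3 in all.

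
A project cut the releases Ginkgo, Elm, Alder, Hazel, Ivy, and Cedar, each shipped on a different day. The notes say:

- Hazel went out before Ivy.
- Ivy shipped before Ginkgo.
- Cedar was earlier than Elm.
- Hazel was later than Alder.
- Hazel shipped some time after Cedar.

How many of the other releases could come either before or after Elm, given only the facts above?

4

Forced before Elm: Cedar.
That leaves Alder, Ginkgo, Hazel, and Ivy with no forced order relative to Elm — 4.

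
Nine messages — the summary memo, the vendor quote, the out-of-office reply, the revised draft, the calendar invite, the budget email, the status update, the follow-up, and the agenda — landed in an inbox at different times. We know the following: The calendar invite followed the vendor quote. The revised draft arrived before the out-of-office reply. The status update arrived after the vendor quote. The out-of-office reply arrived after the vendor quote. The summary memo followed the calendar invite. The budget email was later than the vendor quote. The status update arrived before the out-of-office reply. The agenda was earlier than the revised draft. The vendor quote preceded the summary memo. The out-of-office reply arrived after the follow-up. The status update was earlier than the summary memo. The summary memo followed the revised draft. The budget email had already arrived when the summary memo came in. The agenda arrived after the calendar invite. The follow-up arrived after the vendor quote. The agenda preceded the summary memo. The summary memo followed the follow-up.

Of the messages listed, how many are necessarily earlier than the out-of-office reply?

Directly stated before the out-of-office reply: the follow-up, the revised draft, the status update, and the vendor quote.
The agenda reaches the out-of-office reply via the agenda → the revised draft → the out-of-office reply.
The calendar invite reaches the out-of-office reply via the calendar invite → the agenda → the revised draft → the out-of-office reply.
No chain forces the budget email (or any of the others) ahead of the out-of-office reply.
That's the agenda, the calendar invite, the follow-up, the revised draft, the status update, and the vendor quote — 6 in all.

6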